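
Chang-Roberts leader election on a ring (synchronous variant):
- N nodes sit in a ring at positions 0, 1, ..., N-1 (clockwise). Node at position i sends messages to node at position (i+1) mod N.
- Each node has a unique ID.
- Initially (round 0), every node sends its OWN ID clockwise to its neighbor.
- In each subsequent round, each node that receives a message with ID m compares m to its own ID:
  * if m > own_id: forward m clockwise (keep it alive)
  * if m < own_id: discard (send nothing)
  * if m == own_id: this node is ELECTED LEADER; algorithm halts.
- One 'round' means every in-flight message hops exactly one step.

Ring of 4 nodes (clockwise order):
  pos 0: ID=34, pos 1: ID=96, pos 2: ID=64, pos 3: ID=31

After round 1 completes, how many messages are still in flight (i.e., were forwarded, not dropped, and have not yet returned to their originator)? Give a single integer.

Answer: 2

Derivation:
Round 1: pos1(id96) recv 34: drop; pos2(id64) recv 96: fwd; pos3(id31) recv 64: fwd; pos0(id34) recv 31: drop
After round 1: 2 messages still in flight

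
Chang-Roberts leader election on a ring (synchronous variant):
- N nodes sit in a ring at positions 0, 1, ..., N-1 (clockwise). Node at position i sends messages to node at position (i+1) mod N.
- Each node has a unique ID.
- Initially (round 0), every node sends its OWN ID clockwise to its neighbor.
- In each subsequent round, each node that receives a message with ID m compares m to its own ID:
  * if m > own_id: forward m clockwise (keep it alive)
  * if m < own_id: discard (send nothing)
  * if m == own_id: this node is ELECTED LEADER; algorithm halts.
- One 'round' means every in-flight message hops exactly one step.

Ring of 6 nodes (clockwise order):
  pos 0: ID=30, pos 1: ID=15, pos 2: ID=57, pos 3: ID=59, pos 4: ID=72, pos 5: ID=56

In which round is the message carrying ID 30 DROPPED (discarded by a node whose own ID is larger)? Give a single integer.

Answer: 2

Derivation:
Round 1: pos1(id15) recv 30: fwd; pos2(id57) recv 15: drop; pos3(id59) recv 57: drop; pos4(id72) recv 59: drop; pos5(id56) recv 72: fwd; pos0(id30) recv 56: fwd
Round 2: pos2(id57) recv 30: drop; pos0(id30) recv 72: fwd; pos1(id15) recv 56: fwd
Round 3: pos1(id15) recv 72: fwd; pos2(id57) recv 56: drop
Round 4: pos2(id57) recv 72: fwd
Round 5: pos3(id59) recv 72: fwd
Round 6: pos4(id72) recv 72: ELECTED
Message ID 30 originates at pos 0; dropped at pos 2 in round 2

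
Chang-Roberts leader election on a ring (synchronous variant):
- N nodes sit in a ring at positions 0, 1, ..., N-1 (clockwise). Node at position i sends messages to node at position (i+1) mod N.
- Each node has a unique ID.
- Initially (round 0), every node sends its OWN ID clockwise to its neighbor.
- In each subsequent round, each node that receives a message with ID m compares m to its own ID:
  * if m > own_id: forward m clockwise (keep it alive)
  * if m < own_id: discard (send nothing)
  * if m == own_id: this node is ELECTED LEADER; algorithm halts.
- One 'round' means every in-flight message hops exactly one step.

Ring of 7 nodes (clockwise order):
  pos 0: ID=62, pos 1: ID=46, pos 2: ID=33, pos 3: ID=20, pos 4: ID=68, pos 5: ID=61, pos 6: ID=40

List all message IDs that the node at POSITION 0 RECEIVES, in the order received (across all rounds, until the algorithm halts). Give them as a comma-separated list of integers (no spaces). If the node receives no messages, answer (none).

Answer: 40,61,68

Derivation:
Round 1: pos1(id46) recv 62: fwd; pos2(id33) recv 46: fwd; pos3(id20) recv 33: fwd; pos4(id68) recv 20: drop; pos5(id61) recv 68: fwd; pos6(id40) recv 61: fwd; pos0(id62) recv 40: drop
Round 2: pos2(id33) recv 62: fwd; pos3(id20) recv 46: fwd; pos4(id68) recv 33: drop; pos6(id40) recv 68: fwd; pos0(id62) recv 61: drop
Round 3: pos3(id20) recv 62: fwd; pos4(id68) recv 46: drop; pos0(id62) recv 68: fwd
Round 4: pos4(id68) recv 62: drop; pos1(id46) recv 68: fwd
Round 5: pos2(id33) recv 68: fwd
Round 6: pos3(id20) recv 68: fwd
Round 7: pos4(id68) recv 68: ELECTED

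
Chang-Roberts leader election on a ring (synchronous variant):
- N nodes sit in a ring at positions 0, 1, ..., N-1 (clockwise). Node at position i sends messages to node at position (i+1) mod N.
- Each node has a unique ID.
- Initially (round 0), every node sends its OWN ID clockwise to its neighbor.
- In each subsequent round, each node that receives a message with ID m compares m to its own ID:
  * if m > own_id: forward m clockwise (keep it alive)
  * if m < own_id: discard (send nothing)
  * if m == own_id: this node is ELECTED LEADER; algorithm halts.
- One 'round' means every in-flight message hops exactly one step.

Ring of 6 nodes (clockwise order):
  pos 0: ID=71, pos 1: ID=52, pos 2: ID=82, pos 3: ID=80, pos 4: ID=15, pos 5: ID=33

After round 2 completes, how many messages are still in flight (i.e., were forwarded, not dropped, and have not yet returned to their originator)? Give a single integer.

Answer: 2

Derivation:
Round 1: pos1(id52) recv 71: fwd; pos2(id82) recv 52: drop; pos3(id80) recv 82: fwd; pos4(id15) recv 80: fwd; pos5(id33) recv 15: drop; pos0(id71) recv 33: drop
Round 2: pos2(id82) recv 71: drop; pos4(id15) recv 82: fwd; pos5(id33) recv 80: fwd
After round 2: 2 messages still in flight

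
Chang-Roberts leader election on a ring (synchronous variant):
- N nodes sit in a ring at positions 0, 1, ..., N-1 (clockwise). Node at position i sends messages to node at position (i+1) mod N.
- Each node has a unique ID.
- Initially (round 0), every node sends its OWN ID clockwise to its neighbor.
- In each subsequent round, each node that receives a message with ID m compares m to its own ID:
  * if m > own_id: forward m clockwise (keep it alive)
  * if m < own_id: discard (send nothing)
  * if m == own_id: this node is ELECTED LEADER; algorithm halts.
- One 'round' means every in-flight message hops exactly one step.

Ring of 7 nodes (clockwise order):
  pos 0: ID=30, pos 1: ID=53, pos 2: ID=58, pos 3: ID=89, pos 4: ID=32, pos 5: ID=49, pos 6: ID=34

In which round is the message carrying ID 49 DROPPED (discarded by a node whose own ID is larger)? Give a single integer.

Answer: 3

Derivation:
Round 1: pos1(id53) recv 30: drop; pos2(id58) recv 53: drop; pos3(id89) recv 58: drop; pos4(id32) recv 89: fwd; pos5(id49) recv 32: drop; pos6(id34) recv 49: fwd; pos0(id30) recv 34: fwd
Round 2: pos5(id49) recv 89: fwd; pos0(id30) recv 49: fwd; pos1(id53) recv 34: drop
Round 3: pos6(id34) recv 89: fwd; pos1(id53) recv 49: drop
Round 4: pos0(id30) recv 89: fwd
Round 5: pos1(id53) recv 89: fwd
Round 6: pos2(id58) recv 89: fwd
Round 7: pos3(id89) recv 89: ELECTED
Message ID 49 originates at pos 5; dropped at pos 1 in round 3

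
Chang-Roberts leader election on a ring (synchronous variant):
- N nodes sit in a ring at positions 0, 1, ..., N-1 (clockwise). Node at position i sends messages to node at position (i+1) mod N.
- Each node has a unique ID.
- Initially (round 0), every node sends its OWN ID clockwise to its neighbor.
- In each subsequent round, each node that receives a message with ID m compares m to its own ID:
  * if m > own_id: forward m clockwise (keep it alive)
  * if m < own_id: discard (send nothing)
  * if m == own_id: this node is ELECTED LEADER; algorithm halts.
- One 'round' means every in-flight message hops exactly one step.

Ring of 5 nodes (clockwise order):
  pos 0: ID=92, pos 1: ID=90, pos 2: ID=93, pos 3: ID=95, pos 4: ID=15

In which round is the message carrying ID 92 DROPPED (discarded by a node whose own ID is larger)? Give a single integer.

Answer: 2

Derivation:
Round 1: pos1(id90) recv 92: fwd; pos2(id93) recv 90: drop; pos3(id95) recv 93: drop; pos4(id15) recv 95: fwd; pos0(id92) recv 15: drop
Round 2: pos2(id93) recv 92: drop; pos0(id92) recv 95: fwd
Round 3: pos1(id90) recv 95: fwd
Round 4: pos2(id93) recv 95: fwd
Round 5: pos3(id95) recv 95: ELECTED
Message ID 92 originates at pos 0; dropped at pos 2 in round 2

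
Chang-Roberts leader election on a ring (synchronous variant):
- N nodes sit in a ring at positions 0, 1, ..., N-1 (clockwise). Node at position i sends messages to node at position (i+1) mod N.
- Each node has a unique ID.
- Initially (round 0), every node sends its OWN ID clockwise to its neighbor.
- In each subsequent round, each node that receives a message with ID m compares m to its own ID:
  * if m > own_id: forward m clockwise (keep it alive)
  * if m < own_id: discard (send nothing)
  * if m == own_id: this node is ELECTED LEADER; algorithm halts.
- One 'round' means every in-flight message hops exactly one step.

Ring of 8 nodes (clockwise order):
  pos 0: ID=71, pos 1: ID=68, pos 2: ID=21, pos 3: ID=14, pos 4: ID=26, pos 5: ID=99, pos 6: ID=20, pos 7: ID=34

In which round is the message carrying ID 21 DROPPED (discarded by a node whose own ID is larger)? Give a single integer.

Round 1: pos1(id68) recv 71: fwd; pos2(id21) recv 68: fwd; pos3(id14) recv 21: fwd; pos4(id26) recv 14: drop; pos5(id99) recv 26: drop; pos6(id20) recv 99: fwd; pos7(id34) recv 20: drop; pos0(id71) recv 34: drop
Round 2: pos2(id21) recv 71: fwd; pos3(id14) recv 68: fwd; pos4(id26) recv 21: drop; pos7(id34) recv 99: fwd
Round 3: pos3(id14) recv 71: fwd; pos4(id26) recv 68: fwd; pos0(id71) recv 99: fwd
Round 4: pos4(id26) recv 71: fwd; pos5(id99) recv 68: drop; pos1(id68) recv 99: fwd
Round 5: pos5(id99) recv 71: drop; pos2(id21) recv 99: fwd
Round 6: pos3(id14) recv 99: fwd
Round 7: pos4(id26) recv 99: fwd
Round 8: pos5(id99) recv 99: ELECTED
Message ID 21 originates at pos 2; dropped at pos 4 in round 2

Answer: 2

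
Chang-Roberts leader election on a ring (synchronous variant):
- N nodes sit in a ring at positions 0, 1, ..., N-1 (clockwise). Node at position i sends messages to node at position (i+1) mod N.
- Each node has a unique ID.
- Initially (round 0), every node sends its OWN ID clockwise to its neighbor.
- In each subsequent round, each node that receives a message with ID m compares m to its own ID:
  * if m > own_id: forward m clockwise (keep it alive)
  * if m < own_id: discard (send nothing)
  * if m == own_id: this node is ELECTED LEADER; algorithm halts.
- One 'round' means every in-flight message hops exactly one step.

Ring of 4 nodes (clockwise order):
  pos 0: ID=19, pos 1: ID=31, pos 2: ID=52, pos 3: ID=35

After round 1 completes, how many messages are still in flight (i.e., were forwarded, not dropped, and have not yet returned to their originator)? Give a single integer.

Answer: 2

Derivation:
Round 1: pos1(id31) recv 19: drop; pos2(id52) recv 31: drop; pos3(id35) recv 52: fwd; pos0(id19) recv 35: fwd
After round 1: 2 messages still in flight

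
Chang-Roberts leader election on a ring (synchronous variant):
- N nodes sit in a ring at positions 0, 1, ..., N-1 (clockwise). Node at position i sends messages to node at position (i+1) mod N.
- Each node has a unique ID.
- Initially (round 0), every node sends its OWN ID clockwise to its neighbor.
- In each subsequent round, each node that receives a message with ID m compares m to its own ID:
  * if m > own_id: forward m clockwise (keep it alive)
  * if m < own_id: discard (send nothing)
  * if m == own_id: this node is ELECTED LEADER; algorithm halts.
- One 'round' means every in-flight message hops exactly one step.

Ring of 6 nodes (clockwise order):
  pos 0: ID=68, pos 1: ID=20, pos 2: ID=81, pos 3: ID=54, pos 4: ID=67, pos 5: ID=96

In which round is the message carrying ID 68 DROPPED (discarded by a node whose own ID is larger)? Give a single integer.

Round 1: pos1(id20) recv 68: fwd; pos2(id81) recv 20: drop; pos3(id54) recv 81: fwd; pos4(id67) recv 54: drop; pos5(id96) recv 67: drop; pos0(id68) recv 96: fwd
Round 2: pos2(id81) recv 68: drop; pos4(id67) recv 81: fwd; pos1(id20) recv 96: fwd
Round 3: pos5(id96) recv 81: drop; pos2(id81) recv 96: fwd
Round 4: pos3(id54) recv 96: fwd
Round 5: pos4(id67) recv 96: fwd
Round 6: pos5(id96) recv 96: ELECTED
Message ID 68 originates at pos 0; dropped at pos 2 in round 2

Answer: 2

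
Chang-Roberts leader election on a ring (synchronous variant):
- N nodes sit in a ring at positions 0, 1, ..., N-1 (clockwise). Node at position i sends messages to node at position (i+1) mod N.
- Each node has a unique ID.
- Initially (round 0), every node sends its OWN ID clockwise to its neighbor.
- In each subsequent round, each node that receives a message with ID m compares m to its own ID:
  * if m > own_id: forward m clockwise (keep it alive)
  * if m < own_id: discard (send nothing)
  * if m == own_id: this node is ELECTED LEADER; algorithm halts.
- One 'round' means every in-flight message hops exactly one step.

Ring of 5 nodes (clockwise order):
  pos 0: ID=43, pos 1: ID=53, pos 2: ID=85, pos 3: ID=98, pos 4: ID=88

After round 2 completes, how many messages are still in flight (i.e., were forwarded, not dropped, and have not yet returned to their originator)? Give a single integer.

Round 1: pos1(id53) recv 43: drop; pos2(id85) recv 53: drop; pos3(id98) recv 85: drop; pos4(id88) recv 98: fwd; pos0(id43) recv 88: fwd
Round 2: pos0(id43) recv 98: fwd; pos1(id53) recv 88: fwd
After round 2: 2 messages still in flight

Answer: 2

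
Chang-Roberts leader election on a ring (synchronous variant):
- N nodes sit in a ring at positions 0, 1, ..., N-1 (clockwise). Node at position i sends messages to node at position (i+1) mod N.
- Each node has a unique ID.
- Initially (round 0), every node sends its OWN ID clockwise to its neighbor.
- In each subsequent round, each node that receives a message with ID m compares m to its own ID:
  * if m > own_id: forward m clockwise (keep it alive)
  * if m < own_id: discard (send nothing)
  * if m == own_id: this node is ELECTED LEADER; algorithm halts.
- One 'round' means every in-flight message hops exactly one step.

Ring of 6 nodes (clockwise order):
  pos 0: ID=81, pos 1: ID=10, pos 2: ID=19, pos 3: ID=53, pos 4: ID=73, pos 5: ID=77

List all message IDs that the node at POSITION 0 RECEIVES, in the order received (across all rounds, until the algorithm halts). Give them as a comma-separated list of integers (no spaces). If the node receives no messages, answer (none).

Answer: 77,81

Derivation:
Round 1: pos1(id10) recv 81: fwd; pos2(id19) recv 10: drop; pos3(id53) recv 19: drop; pos4(id73) recv 53: drop; pos5(id77) recv 73: drop; pos0(id81) recv 77: drop
Round 2: pos2(id19) recv 81: fwd
Round 3: pos3(id53) recv 81: fwd
Round 4: pos4(id73) recv 81: fwd
Round 5: pos5(id77) recv 81: fwd
Round 6: pos0(id81) recv 81: ELECTED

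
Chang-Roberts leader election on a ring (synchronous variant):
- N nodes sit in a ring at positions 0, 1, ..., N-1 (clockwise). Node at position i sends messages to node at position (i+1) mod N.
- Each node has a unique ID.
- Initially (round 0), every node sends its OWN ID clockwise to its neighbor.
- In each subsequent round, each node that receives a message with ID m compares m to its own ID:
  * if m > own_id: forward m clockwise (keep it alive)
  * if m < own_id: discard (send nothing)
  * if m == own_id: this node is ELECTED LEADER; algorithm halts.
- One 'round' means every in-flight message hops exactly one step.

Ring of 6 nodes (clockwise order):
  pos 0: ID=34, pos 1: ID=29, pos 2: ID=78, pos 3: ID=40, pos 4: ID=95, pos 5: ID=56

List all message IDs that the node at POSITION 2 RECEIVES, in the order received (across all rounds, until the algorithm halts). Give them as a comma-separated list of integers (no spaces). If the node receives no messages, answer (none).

Answer: 29,34,56,95

Derivation:
Round 1: pos1(id29) recv 34: fwd; pos2(id78) recv 29: drop; pos3(id40) recv 78: fwd; pos4(id95) recv 40: drop; pos5(id56) recv 95: fwd; pos0(id34) recv 56: fwd
Round 2: pos2(id78) recv 34: drop; pos4(id95) recv 78: drop; pos0(id34) recv 95: fwd; pos1(id29) recv 56: fwd
Round 3: pos1(id29) recv 95: fwd; pos2(id78) recv 56: drop
Round 4: pos2(id78) recv 95: fwd
Round 5: pos3(id40) recv 95: fwd
Round 6: pos4(id95) recv 95: ELECTED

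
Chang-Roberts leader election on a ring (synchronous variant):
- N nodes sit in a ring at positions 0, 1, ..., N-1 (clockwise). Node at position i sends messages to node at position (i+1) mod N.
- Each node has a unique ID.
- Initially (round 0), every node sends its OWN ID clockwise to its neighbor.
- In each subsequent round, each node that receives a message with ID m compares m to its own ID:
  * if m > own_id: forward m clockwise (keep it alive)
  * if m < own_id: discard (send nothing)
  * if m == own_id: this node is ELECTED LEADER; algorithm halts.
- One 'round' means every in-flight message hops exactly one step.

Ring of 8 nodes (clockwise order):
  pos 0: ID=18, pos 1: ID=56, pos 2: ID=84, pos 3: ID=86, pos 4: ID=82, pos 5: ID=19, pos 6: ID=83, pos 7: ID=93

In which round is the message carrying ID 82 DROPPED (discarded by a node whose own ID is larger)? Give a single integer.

Round 1: pos1(id56) recv 18: drop; pos2(id84) recv 56: drop; pos3(id86) recv 84: drop; pos4(id82) recv 86: fwd; pos5(id19) recv 82: fwd; pos6(id83) recv 19: drop; pos7(id93) recv 83: drop; pos0(id18) recv 93: fwd
Round 2: pos5(id19) recv 86: fwd; pos6(id83) recv 82: drop; pos1(id56) recv 93: fwd
Round 3: pos6(id83) recv 86: fwd; pos2(id84) recv 93: fwd
Round 4: pos7(id93) recv 86: drop; pos3(id86) recv 93: fwd
Round 5: pos4(id82) recv 93: fwd
Round 6: pos5(id19) recv 93: fwd
Round 7: pos6(id83) recv 93: fwd
Round 8: pos7(id93) recv 93: ELECTED
Message ID 82 originates at pos 4; dropped at pos 6 in round 2

Answer: 2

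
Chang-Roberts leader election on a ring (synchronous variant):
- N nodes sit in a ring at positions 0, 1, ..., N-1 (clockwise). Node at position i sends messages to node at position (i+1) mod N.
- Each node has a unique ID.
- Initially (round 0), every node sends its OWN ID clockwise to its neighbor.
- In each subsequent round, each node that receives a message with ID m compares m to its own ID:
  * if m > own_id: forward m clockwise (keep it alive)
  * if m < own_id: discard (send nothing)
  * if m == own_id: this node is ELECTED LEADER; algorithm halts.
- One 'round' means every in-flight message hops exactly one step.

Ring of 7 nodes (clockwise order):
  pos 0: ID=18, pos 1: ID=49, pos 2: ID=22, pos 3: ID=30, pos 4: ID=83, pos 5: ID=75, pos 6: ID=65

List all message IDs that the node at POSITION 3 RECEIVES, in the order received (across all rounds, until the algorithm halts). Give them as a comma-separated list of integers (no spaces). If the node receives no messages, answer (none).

Round 1: pos1(id49) recv 18: drop; pos2(id22) recv 49: fwd; pos3(id30) recv 22: drop; pos4(id83) recv 30: drop; pos5(id75) recv 83: fwd; pos6(id65) recv 75: fwd; pos0(id18) recv 65: fwd
Round 2: pos3(id30) recv 49: fwd; pos6(id65) recv 83: fwd; pos0(id18) recv 75: fwd; pos1(id49) recv 65: fwd
Round 3: pos4(id83) recv 49: drop; pos0(id18) recv 83: fwd; pos1(id49) recv 75: fwd; pos2(id22) recv 65: fwd
Round 4: pos1(id49) recv 83: fwd; pos2(id22) recv 75: fwd; pos3(id30) recv 65: fwd
Round 5: pos2(id22) recv 83: fwd; pos3(id30) recv 75: fwd; pos4(id83) recv 65: drop
Round 6: pos3(id30) recv 83: fwd; pos4(id83) recv 75: drop
Round 7: pos4(id83) recv 83: ELECTED

Answer: 22,49,65,75,83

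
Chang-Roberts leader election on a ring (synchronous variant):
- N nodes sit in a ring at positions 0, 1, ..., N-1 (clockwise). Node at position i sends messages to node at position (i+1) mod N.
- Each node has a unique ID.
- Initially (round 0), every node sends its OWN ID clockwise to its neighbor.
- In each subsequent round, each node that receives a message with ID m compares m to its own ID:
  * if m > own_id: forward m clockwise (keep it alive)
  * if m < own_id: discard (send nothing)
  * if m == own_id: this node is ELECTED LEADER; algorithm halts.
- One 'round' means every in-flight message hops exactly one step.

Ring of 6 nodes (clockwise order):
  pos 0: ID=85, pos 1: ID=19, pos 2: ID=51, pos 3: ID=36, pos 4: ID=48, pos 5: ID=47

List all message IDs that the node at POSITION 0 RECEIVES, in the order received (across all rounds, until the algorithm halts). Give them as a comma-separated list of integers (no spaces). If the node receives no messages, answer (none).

Round 1: pos1(id19) recv 85: fwd; pos2(id51) recv 19: drop; pos3(id36) recv 51: fwd; pos4(id48) recv 36: drop; pos5(id47) recv 48: fwd; pos0(id85) recv 47: drop
Round 2: pos2(id51) recv 85: fwd; pos4(id48) recv 51: fwd; pos0(id85) recv 48: drop
Round 3: pos3(id36) recv 85: fwd; pos5(id47) recv 51: fwd
Round 4: pos4(id48) recv 85: fwd; pos0(id85) recv 51: drop
Round 5: pos5(id47) recv 85: fwd
Round 6: pos0(id85) recv 85: ELECTED

Answer: 47,48,51,85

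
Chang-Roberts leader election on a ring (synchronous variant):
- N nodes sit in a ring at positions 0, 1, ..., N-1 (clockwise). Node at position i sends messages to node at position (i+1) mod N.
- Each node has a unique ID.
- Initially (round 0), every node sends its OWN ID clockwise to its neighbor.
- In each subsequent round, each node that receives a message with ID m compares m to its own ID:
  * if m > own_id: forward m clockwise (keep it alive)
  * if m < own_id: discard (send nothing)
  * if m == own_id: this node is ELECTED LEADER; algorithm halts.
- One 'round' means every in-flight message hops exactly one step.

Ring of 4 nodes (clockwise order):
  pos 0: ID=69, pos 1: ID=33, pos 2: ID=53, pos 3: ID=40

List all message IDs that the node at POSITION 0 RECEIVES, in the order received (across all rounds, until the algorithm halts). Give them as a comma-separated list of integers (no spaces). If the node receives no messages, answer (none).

Answer: 40,53,69

Derivation:
Round 1: pos1(id33) recv 69: fwd; pos2(id53) recv 33: drop; pos3(id40) recv 53: fwd; pos0(id69) recv 40: drop
Round 2: pos2(id53) recv 69: fwd; pos0(id69) recv 53: drop
Round 3: pos3(id40) recv 69: fwd
Round 4: pos0(id69) recv 69: ELECTED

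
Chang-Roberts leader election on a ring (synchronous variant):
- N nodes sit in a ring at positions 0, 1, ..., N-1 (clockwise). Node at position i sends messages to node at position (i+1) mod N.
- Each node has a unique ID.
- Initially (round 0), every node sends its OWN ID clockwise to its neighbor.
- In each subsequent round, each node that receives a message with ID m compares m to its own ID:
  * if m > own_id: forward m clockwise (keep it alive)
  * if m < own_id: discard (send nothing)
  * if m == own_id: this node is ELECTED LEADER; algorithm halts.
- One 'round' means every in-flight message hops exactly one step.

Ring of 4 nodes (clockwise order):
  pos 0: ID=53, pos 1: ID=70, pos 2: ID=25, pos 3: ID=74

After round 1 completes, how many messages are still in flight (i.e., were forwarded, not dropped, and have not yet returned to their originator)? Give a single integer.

Round 1: pos1(id70) recv 53: drop; pos2(id25) recv 70: fwd; pos3(id74) recv 25: drop; pos0(id53) recv 74: fwd
After round 1: 2 messages still in flight

Answer: 2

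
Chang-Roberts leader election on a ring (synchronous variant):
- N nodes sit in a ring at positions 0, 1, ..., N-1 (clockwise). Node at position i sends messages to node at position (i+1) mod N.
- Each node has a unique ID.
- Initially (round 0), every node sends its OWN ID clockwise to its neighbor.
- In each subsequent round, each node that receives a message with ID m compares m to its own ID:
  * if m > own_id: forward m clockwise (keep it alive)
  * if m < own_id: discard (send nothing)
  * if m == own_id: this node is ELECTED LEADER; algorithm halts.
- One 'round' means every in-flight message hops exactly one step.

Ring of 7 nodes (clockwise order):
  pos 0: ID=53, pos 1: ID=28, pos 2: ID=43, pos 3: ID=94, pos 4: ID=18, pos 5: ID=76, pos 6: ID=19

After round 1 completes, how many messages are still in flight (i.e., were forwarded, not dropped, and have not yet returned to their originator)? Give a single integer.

Round 1: pos1(id28) recv 53: fwd; pos2(id43) recv 28: drop; pos3(id94) recv 43: drop; pos4(id18) recv 94: fwd; pos5(id76) recv 18: drop; pos6(id19) recv 76: fwd; pos0(id53) recv 19: drop
After round 1: 3 messages still in flight

Answer: 3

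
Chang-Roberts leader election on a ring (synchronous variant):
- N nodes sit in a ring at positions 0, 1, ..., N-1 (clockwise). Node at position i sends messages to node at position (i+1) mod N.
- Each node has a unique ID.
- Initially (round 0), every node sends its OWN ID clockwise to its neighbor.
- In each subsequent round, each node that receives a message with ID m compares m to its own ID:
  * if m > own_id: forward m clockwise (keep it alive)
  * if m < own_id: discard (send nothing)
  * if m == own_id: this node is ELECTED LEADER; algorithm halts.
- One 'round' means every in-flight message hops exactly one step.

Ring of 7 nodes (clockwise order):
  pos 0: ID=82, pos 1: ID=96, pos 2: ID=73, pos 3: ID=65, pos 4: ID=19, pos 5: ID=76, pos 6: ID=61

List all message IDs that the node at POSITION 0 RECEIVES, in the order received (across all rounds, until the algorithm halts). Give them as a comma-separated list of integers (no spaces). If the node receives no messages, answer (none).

Round 1: pos1(id96) recv 82: drop; pos2(id73) recv 96: fwd; pos3(id65) recv 73: fwd; pos4(id19) recv 65: fwd; pos5(id76) recv 19: drop; pos6(id61) recv 76: fwd; pos0(id82) recv 61: drop
Round 2: pos3(id65) recv 96: fwd; pos4(id19) recv 73: fwd; pos5(id76) recv 65: drop; pos0(id82) recv 76: drop
Round 3: pos4(id19) recv 96: fwd; pos5(id76) recv 73: drop
Round 4: pos5(id76) recv 96: fwd
Round 5: pos6(id61) recv 96: fwd
Round 6: pos0(id82) recv 96: fwd
Round 7: pos1(id96) recv 96: ELECTED

Answer: 61,76,96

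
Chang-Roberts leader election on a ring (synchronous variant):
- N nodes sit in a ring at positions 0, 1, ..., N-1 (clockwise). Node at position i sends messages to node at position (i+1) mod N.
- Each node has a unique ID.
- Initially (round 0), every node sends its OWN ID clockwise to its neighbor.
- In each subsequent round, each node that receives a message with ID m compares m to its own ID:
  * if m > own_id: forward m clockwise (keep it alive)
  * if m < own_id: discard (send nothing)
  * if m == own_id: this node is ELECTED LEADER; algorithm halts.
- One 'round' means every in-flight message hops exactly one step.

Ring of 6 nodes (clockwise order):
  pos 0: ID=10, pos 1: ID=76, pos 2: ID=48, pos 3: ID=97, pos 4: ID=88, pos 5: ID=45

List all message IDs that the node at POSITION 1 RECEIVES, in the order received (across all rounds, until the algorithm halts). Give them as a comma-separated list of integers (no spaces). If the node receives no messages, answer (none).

Answer: 10,45,88,97

Derivation:
Round 1: pos1(id76) recv 10: drop; pos2(id48) recv 76: fwd; pos3(id97) recv 48: drop; pos4(id88) recv 97: fwd; pos5(id45) recv 88: fwd; pos0(id10) recv 45: fwd
Round 2: pos3(id97) recv 76: drop; pos5(id45) recv 97: fwd; pos0(id10) recv 88: fwd; pos1(id76) recv 45: drop
Round 3: pos0(id10) recv 97: fwd; pos1(id76) recv 88: fwd
Round 4: pos1(id76) recv 97: fwd; pos2(id48) recv 88: fwd
Round 5: pos2(id48) recv 97: fwd; pos3(id97) recv 88: drop
Round 6: pos3(id97) recv 97: ELECTED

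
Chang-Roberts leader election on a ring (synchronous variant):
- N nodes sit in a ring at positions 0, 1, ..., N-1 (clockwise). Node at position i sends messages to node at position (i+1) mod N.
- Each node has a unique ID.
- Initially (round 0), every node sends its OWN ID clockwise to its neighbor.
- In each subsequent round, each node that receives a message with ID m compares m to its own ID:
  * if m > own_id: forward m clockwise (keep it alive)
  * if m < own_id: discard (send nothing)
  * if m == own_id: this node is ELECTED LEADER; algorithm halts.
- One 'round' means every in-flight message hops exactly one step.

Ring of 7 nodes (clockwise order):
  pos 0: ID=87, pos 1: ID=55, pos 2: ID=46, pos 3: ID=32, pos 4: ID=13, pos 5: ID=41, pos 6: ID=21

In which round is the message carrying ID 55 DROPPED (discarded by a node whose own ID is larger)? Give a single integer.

Round 1: pos1(id55) recv 87: fwd; pos2(id46) recv 55: fwd; pos3(id32) recv 46: fwd; pos4(id13) recv 32: fwd; pos5(id41) recv 13: drop; pos6(id21) recv 41: fwd; pos0(id87) recv 21: drop
Round 2: pos2(id46) recv 87: fwd; pos3(id32) recv 55: fwd; pos4(id13) recv 46: fwd; pos5(id41) recv 32: drop; pos0(id87) recv 41: drop
Round 3: pos3(id32) recv 87: fwd; pos4(id13) recv 55: fwd; pos5(id41) recv 46: fwd
Round 4: pos4(id13) recv 87: fwd; pos5(id41) recv 55: fwd; pos6(id21) recv 46: fwd
Round 5: pos5(id41) recv 87: fwd; pos6(id21) recv 55: fwd; pos0(id87) recv 46: drop
Round 6: pos6(id21) recv 87: fwd; pos0(id87) recv 55: drop
Round 7: pos0(id87) recv 87: ELECTED
Message ID 55 originates at pos 1; dropped at pos 0 in round 6

Answer: 6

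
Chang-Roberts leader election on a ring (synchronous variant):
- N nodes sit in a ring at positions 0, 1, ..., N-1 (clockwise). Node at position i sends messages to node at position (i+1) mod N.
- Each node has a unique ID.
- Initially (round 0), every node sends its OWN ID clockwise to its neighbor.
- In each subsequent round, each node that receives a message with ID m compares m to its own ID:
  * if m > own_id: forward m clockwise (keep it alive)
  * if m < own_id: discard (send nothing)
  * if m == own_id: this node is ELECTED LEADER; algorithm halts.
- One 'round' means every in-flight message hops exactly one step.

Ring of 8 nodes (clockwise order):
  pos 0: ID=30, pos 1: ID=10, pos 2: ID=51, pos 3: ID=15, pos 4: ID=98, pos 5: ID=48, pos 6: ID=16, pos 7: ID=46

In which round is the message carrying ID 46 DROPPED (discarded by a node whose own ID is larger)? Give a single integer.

Answer: 3

Derivation:
Round 1: pos1(id10) recv 30: fwd; pos2(id51) recv 10: drop; pos3(id15) recv 51: fwd; pos4(id98) recv 15: drop; pos5(id48) recv 98: fwd; pos6(id16) recv 48: fwd; pos7(id46) recv 16: drop; pos0(id30) recv 46: fwd
Round 2: pos2(id51) recv 30: drop; pos4(id98) recv 51: drop; pos6(id16) recv 98: fwd; pos7(id46) recv 48: fwd; pos1(id10) recv 46: fwd
Round 3: pos7(id46) recv 98: fwd; pos0(id30) recv 48: fwd; pos2(id51) recv 46: drop
Round 4: pos0(id30) recv 98: fwd; pos1(id10) recv 48: fwd
Round 5: pos1(id10) recv 98: fwd; pos2(id51) recv 48: drop
Round 6: pos2(id51) recv 98: fwd
Round 7: pos3(id15) recv 98: fwd
Round 8: pos4(id98) recv 98: ELECTED
Message ID 46 originates at pos 7; dropped at pos 2 in round 3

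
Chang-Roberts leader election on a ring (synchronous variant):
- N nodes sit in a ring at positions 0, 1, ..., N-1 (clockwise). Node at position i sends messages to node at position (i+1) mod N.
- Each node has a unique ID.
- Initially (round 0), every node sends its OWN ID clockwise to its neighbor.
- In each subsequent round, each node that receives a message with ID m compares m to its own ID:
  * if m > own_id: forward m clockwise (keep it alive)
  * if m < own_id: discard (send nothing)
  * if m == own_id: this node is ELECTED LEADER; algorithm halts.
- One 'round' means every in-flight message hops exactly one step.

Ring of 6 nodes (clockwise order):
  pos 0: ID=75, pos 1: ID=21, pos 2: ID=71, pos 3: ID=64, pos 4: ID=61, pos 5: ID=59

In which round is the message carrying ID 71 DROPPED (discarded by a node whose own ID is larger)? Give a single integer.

Round 1: pos1(id21) recv 75: fwd; pos2(id71) recv 21: drop; pos3(id64) recv 71: fwd; pos4(id61) recv 64: fwd; pos5(id59) recv 61: fwd; pos0(id75) recv 59: drop
Round 2: pos2(id71) recv 75: fwd; pos4(id61) recv 71: fwd; pos5(id59) recv 64: fwd; pos0(id75) recv 61: drop
Round 3: pos3(id64) recv 75: fwd; pos5(id59) recv 71: fwd; pos0(id75) recv 64: drop
Round 4: pos4(id61) recv 75: fwd; pos0(id75) recv 71: drop
Round 5: pos5(id59) recv 75: fwd
Round 6: pos0(id75) recv 75: ELECTED
Message ID 71 originates at pos 2; dropped at pos 0 in round 4

Answer: 4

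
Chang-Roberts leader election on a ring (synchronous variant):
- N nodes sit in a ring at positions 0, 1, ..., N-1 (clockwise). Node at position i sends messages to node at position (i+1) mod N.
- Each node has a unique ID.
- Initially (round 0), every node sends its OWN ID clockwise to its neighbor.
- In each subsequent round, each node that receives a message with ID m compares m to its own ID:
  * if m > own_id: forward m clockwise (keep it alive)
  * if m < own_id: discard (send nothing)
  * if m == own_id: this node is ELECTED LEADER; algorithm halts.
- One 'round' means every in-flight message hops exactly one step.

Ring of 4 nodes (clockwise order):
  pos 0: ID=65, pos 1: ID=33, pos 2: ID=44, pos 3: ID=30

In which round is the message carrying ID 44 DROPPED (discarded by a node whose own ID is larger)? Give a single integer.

Answer: 2

Derivation:
Round 1: pos1(id33) recv 65: fwd; pos2(id44) recv 33: drop; pos3(id30) recv 44: fwd; pos0(id65) recv 30: drop
Round 2: pos2(id44) recv 65: fwd; pos0(id65) recv 44: drop
Round 3: pos3(id30) recv 65: fwd
Round 4: pos0(id65) recv 65: ELECTED
Message ID 44 originates at pos 2; dropped at pos 0 in round 2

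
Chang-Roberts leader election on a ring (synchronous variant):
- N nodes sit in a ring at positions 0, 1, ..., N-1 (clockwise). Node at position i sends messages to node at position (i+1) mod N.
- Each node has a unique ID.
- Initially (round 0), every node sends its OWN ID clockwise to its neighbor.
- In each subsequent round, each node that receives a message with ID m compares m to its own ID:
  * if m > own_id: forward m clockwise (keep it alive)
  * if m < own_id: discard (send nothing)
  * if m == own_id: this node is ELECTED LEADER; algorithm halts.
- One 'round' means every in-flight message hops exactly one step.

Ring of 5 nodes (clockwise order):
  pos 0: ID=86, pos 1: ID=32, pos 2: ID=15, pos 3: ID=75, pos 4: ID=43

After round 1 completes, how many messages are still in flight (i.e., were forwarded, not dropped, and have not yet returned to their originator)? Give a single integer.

Answer: 3

Derivation:
Round 1: pos1(id32) recv 86: fwd; pos2(id15) recv 32: fwd; pos3(id75) recv 15: drop; pos4(id43) recv 75: fwd; pos0(id86) recv 43: drop
After round 1: 3 messages still in flight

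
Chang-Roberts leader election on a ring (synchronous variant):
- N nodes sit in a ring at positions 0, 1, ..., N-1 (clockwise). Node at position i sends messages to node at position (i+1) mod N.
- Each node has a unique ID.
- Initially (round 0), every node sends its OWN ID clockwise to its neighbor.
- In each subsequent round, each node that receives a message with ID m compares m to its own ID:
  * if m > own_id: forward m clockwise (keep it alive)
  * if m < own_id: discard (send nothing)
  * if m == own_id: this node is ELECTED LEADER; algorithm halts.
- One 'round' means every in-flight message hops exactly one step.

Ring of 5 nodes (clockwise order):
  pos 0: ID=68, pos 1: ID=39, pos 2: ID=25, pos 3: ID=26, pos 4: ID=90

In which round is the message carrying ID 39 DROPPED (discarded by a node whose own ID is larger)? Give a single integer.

Round 1: pos1(id39) recv 68: fwd; pos2(id25) recv 39: fwd; pos3(id26) recv 25: drop; pos4(id90) recv 26: drop; pos0(id68) recv 90: fwd
Round 2: pos2(id25) recv 68: fwd; pos3(id26) recv 39: fwd; pos1(id39) recv 90: fwd
Round 3: pos3(id26) recv 68: fwd; pos4(id90) recv 39: drop; pos2(id25) recv 90: fwd
Round 4: pos4(id90) recv 68: drop; pos3(id26) recv 90: fwd
Round 5: pos4(id90) recv 90: ELECTED
Message ID 39 originates at pos 1; dropped at pos 4 in round 3

Answer: 3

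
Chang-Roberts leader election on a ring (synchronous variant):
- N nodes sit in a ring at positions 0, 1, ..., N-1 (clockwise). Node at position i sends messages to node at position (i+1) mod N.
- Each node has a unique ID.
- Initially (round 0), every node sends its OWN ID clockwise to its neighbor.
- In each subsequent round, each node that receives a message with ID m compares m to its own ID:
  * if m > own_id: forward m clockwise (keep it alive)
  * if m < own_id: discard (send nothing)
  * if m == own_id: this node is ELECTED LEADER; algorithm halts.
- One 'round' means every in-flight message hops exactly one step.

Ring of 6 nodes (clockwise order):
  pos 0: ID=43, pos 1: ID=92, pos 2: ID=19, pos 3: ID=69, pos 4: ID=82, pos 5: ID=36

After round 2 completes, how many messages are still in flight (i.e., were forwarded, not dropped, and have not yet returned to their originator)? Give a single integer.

Round 1: pos1(id92) recv 43: drop; pos2(id19) recv 92: fwd; pos3(id69) recv 19: drop; pos4(id82) recv 69: drop; pos5(id36) recv 82: fwd; pos0(id43) recv 36: drop
Round 2: pos3(id69) recv 92: fwd; pos0(id43) recv 82: fwd
After round 2: 2 messages still in flight

Answer: 2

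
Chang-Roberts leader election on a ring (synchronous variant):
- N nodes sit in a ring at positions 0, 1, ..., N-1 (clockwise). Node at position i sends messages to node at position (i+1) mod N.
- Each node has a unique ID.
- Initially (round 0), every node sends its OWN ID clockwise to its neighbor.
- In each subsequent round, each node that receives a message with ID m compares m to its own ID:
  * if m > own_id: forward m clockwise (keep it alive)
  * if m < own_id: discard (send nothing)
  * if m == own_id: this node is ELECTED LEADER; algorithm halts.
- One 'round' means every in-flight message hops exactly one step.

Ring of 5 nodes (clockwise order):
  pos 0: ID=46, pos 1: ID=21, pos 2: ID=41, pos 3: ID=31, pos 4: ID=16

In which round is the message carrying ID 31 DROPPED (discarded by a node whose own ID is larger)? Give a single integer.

Answer: 2

Derivation:
Round 1: pos1(id21) recv 46: fwd; pos2(id41) recv 21: drop; pos3(id31) recv 41: fwd; pos4(id16) recv 31: fwd; pos0(id46) recv 16: drop
Round 2: pos2(id41) recv 46: fwd; pos4(id16) recv 41: fwd; pos0(id46) recv 31: drop
Round 3: pos3(id31) recv 46: fwd; pos0(id46) recv 41: drop
Round 4: pos4(id16) recv 46: fwd
Round 5: pos0(id46) recv 46: ELECTED
Message ID 31 originates at pos 3; dropped at pos 0 in round 2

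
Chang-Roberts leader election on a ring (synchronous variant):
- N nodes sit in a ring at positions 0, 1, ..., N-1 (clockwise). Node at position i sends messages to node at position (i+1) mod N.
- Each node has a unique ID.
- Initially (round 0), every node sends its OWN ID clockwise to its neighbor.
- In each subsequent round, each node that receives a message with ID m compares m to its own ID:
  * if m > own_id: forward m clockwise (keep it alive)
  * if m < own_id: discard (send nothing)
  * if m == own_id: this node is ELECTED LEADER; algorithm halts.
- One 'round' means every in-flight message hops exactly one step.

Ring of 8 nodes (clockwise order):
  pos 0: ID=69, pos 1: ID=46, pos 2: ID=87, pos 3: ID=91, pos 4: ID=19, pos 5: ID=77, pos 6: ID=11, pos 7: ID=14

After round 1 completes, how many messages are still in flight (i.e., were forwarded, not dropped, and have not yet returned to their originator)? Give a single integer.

Answer: 3

Derivation:
Round 1: pos1(id46) recv 69: fwd; pos2(id87) recv 46: drop; pos3(id91) recv 87: drop; pos4(id19) recv 91: fwd; pos5(id77) recv 19: drop; pos6(id11) recv 77: fwd; pos7(id14) recv 11: drop; pos0(id69) recv 14: drop
After round 1: 3 messages still in flight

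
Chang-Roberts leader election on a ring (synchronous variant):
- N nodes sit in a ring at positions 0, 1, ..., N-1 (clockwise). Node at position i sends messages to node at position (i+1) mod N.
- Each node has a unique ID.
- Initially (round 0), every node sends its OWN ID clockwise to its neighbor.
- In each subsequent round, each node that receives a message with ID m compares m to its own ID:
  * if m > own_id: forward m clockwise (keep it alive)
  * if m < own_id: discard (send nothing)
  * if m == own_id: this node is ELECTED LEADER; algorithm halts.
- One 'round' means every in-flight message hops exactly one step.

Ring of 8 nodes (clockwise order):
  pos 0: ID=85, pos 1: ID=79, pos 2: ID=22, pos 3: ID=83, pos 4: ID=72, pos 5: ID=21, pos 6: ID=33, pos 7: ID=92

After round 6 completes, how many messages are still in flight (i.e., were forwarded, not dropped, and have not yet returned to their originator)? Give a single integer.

Answer: 2

Derivation:
Round 1: pos1(id79) recv 85: fwd; pos2(id22) recv 79: fwd; pos3(id83) recv 22: drop; pos4(id72) recv 83: fwd; pos5(id21) recv 72: fwd; pos6(id33) recv 21: drop; pos7(id92) recv 33: drop; pos0(id85) recv 92: fwd
Round 2: pos2(id22) recv 85: fwd; pos3(id83) recv 79: drop; pos5(id21) recv 83: fwd; pos6(id33) recv 72: fwd; pos1(id79) recv 92: fwd
Round 3: pos3(id83) recv 85: fwd; pos6(id33) recv 83: fwd; pos7(id92) recv 72: drop; pos2(id22) recv 92: fwd
Round 4: pos4(id72) recv 85: fwd; pos7(id92) recv 83: drop; pos3(id83) recv 92: fwd
Round 5: pos5(id21) recv 85: fwd; pos4(id72) recv 92: fwd
Round 6: pos6(id33) recv 85: fwd; pos5(id21) recv 92: fwd
After round 6: 2 messages still in flight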